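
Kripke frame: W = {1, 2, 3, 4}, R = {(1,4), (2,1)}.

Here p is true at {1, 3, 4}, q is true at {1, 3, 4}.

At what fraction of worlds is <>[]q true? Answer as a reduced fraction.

1/2

1: successors {4}; []q there: 4:T. ✓
2: successors {1}; []q there: 1:T. ✓
3: no successors, so <>[]q fails. ✗
4: no successors, so <>[]q fails. ✗
That's 2 of 4 worlds, so 2/4 = 1/2.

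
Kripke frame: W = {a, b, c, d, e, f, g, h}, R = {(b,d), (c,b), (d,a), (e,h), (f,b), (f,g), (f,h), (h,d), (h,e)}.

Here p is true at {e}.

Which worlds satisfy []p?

a: no successors, so []p holds vacuously. ✓
b: successors {d}; p there: d:F. ✗
c: successors {b}; p there: b:F. ✗
d: successors {a}; p there: a:F. ✗
e: successors {h}; p there: h:F. ✗
f: successors {b, g, h}; p there: b:F, g:F, h:F. ✗
g: no successors, so []p holds vacuously. ✓
h: successors {d, e}; p there: d:F, e:T. ✗

{a, g}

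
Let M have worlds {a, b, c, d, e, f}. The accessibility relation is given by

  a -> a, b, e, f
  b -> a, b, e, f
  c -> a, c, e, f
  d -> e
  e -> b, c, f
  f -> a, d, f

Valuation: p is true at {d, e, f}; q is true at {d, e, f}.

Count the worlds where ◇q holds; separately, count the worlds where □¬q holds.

For ◇q:
a: successors {a, b, e, f}; q there: a:F, b:F, e:T, f:T. ✓
b: successors {a, b, e, f}; q there: a:F, b:F, e:T, f:T. ✓
c: successors {a, c, e, f}; q there: a:F, c:F, e:T, f:T. ✓
d: successors {e}; q there: e:T. ✓
e: successors {b, c, f}; q there: b:F, c:F, f:T. ✓
f: successors {a, d, f}; q there: a:F, d:T, f:T. ✓
— 6 worlds.
For □¬q:
a: successors {a, b, e, f}; ¬q there: a:T, b:T, e:F, f:F. ✗
b: successors {a, b, e, f}; ¬q there: a:T, b:T, e:F, f:F. ✗
c: successors {a, c, e, f}; ¬q there: a:T, c:T, e:F, f:F. ✗
d: successors {e}; ¬q there: e:F. ✗
e: successors {b, c, f}; ¬q there: b:T, c:T, f:F. ✗
f: successors {a, d, f}; ¬q there: a:T, d:F, f:F. ✗
— 0 worlds.

6 and 0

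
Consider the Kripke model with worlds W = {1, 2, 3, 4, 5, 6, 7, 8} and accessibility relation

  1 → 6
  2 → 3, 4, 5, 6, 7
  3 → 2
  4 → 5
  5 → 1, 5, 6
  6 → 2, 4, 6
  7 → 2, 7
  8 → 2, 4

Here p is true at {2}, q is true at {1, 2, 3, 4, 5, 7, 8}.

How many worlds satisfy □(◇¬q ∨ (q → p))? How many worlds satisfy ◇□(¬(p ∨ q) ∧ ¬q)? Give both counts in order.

For □(◇¬q ∨ (q → p)):
1: successors {6}; ◇¬q ∨ (q → p) there: 6:T. ✓
2: successors {3, 4, 5, 6, 7}; ◇¬q ∨ (q → p) there: 3:F, 4:F, 5:T, 6:T, 7:F. ✗
3: successors {2}; ◇¬q ∨ (q → p) there: 2:T. ✓
4: successors {5}; ◇¬q ∨ (q → p) there: 5:T. ✓
5: successors {1, 5, 6}; ◇¬q ∨ (q → p) there: 1:T, 5:T, 6:T. ✓
6: successors {2, 4, 6}; ◇¬q ∨ (q → p) there: 2:T, 4:F, 6:T. ✗
7: successors {2, 7}; ◇¬q ∨ (q → p) there: 2:T, 7:F. ✗
8: successors {2, 4}; ◇¬q ∨ (q → p) there: 2:T, 4:F. ✗
— 4 worlds.
For ◇□(¬(p ∨ q) ∧ ¬q):
1: successors {6}; □(¬(p ∨ q) ∧ ¬q) there: 6:F. ✗
2: successors {3, 4, 5, 6, 7}; □(¬(p ∨ q) ∧ ¬q) there: 3:F, 4:F, 5:F, 6:F, 7:F. ✗
3: successors {2}; □(¬(p ∨ q) ∧ ¬q) there: 2:F. ✗
4: successors {5}; □(¬(p ∨ q) ∧ ¬q) there: 5:F. ✗
5: successors {1, 5, 6}; □(¬(p ∨ q) ∧ ¬q) there: 1:T, 5:F, 6:F. ✓
6: successors {2, 4, 6}; □(¬(p ∨ q) ∧ ¬q) there: 2:F, 4:F, 6:F. ✗
7: successors {2, 7}; □(¬(p ∨ q) ∧ ¬q) there: 2:F, 7:F. ✗
8: successors {2, 4}; □(¬(p ∨ q) ∧ ¬q) there: 2:F, 4:F. ✗
— 1 world.

4 and 1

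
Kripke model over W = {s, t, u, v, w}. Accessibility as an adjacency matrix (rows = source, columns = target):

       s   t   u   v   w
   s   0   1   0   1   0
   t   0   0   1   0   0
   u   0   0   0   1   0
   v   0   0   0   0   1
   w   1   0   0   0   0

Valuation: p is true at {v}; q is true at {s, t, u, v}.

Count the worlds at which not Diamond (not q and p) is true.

s: Diamond (not q and p) is F. ✓
t: Diamond (not q and p) is F. ✓
u: Diamond (not q and p) is F. ✓
v: Diamond (not q and p) is F. ✓
w: Diamond (not q and p) is F. ✓
Satisfying worlds: {s, t, u, v, w}.

5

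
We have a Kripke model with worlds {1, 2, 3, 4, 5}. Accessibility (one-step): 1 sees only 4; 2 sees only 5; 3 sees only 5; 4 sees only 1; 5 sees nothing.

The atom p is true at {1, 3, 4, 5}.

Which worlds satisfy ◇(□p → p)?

1: successors {4}; □p → p there: 4:T. ✓
2: successors {5}; □p → p there: 5:T. ✓
3: successors {5}; □p → p there: 5:T. ✓
4: successors {1}; □p → p there: 1:T. ✓
5: no successors, so ◇(□p → p) fails. ✗

{1, 2, 3, 4}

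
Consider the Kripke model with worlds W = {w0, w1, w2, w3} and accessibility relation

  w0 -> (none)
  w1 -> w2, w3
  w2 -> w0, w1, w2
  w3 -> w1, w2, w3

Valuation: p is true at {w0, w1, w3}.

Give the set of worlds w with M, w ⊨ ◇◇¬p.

w0: no successors, so ◇◇¬p fails. ✗
w1: successors {w2, w3}; ◇¬p there: w2:T, w3:T. ✓
w2: successors {w0, w1, w2}; ◇¬p there: w0:F, w1:T, w2:T. ✓
w3: successors {w1, w2, w3}; ◇¬p there: w1:T, w2:T, w3:T. ✓

{w1, w2, w3}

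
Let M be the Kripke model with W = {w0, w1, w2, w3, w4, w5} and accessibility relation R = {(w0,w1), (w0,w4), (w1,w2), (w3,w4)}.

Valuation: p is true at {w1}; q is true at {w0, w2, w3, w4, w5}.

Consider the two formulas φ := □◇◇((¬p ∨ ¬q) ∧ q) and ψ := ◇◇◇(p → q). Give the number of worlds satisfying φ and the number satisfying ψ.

3 and 0

For □◇◇((¬p ∨ ¬q) ∧ q):
w0: successors {w1, w4}; ◇◇((¬p ∨ ¬q) ∧ q) there: w1:F, w4:F. ✗
w1: successors {w2}; ◇◇((¬p ∨ ¬q) ∧ q) there: w2:F. ✗
w2: no successors, so □◇◇((¬p ∨ ¬q) ∧ q) holds vacuously. ✓
w3: successors {w4}; ◇◇((¬p ∨ ¬q) ∧ q) there: w4:F. ✗
w4: no successors, so □◇◇((¬p ∨ ¬q) ∧ q) holds vacuously. ✓
w5: no successors, so □◇◇((¬p ∨ ¬q) ∧ q) holds vacuously. ✓
— 3 worlds.
For ◇◇◇(p → q):
w0: successors {w1, w4}; ◇◇(p → q) there: w1:F, w4:F. ✗
w1: successors {w2}; ◇◇(p → q) there: w2:F. ✗
w2: no successors, so ◇◇◇(p → q) fails. ✗
w3: successors {w4}; ◇◇(p → q) there: w4:F. ✗
w4: no successors, so ◇◇◇(p → q) fails. ✗
w5: no successors, so ◇◇◇(p → q) fails. ✗
— 0 worlds.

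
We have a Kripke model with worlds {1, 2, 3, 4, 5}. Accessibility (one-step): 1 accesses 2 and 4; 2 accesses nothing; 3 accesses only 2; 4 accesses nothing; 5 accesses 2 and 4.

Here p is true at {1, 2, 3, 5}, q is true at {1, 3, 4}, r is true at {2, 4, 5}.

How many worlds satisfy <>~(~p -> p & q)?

1: successors {2, 4}; ~(~p -> p & q) there: 2:F, 4:T. ✓
2: no successors, so <>~(~p -> p & q) fails. ✗
3: successors {2}; ~(~p -> p & q) there: 2:F. ✗
4: no successors, so <>~(~p -> p & q) fails. ✗
5: successors {2, 4}; ~(~p -> p & q) there: 2:F, 4:T. ✓
Satisfying worlds: {1, 5}.

2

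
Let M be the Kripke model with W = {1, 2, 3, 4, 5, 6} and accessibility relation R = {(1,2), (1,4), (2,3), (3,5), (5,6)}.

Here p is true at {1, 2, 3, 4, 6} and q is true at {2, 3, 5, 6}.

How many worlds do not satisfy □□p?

1: successors {2, 4}; □p there: 2:T, 4:T. ✓
2: successors {3}; □p there: 3:F. ✗
3: successors {5}; □p there: 5:T. ✓
4: no successors, so □□p holds vacuously. ✓
5: successors {6}; □p there: 6:T. ✓
6: no successors, so □□p holds vacuously. ✓
Satisfying worlds: {1, 3, 4, 5, 6}.
So □□p fails at the other 1 world.

1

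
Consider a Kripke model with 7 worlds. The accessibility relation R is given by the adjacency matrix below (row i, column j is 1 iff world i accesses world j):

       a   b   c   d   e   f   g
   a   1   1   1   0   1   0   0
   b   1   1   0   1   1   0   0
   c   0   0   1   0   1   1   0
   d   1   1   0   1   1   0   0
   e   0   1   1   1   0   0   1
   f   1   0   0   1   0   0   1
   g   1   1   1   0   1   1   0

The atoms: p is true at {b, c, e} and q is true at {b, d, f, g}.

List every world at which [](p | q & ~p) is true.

a: successors {a, b, c, e}; p | q & ~p there: a:F, b:T, c:T, e:T. ✗
b: successors {a, b, d, e}; p | q & ~p there: a:F, b:T, d:T, e:T. ✗
c: successors {c, e, f}; p | q & ~p there: c:T, e:T, f:T. ✓
d: successors {a, b, d, e}; p | q & ~p there: a:F, b:T, d:T, e:T. ✗
e: successors {b, c, d, g}; p | q & ~p there: b:T, c:T, d:T, g:T. ✓
f: successors {a, d, g}; p | q & ~p there: a:F, d:T, g:T. ✗
g: successors {a, b, c, e, f}; p | q & ~p there: a:F, b:T, c:T, e:T, f:T. ✗

{c, e}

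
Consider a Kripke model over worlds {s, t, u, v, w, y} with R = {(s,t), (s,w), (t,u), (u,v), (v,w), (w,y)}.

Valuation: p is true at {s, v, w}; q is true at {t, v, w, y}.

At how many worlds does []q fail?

1

s: successors {t, w}; q there: t:T, w:T. ✓
t: successors {u}; q there: u:F. ✗
u: successors {v}; q there: v:T. ✓
v: successors {w}; q there: w:T. ✓
w: successors {y}; q there: y:T. ✓
y: no successors, so []q holds vacuously. ✓
Satisfying worlds: {s, u, v, w, y}.
So []q fails at the other 1 world.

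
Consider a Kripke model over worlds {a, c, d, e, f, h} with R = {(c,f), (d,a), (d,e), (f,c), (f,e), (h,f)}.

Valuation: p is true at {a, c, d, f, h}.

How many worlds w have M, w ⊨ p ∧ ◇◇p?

a: p is T, ◇◇p is F. ✗
c: p is T, ◇◇p is T. ✓
d: p is T, ◇◇p is F. ✗
e: p is F, ◇◇p is F. ✗
f: p is T, ◇◇p is T. ✓
h: p is T, ◇◇p is T. ✓
Satisfying worlds: {c, f, h}.

3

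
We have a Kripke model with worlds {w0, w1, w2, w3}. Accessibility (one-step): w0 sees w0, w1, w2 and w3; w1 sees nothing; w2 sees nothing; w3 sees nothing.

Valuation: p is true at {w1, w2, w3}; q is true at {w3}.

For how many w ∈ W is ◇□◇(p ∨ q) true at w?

w0: successors {w0, w1, w2, w3}; □◇(p ∨ q) there: w0:F, w1:T, w2:T, w3:T. ✓
w1: no successors, so ◇□◇(p ∨ q) fails. ✗
w2: no successors, so ◇□◇(p ∨ q) fails. ✗
w3: no successors, so ◇□◇(p ∨ q) fails. ✗
Satisfying worlds: {w0}.

1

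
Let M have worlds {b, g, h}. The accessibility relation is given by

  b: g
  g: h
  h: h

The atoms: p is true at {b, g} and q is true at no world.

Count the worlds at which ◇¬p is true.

b: successors {g}; ¬p there: g:F. ✗
g: successors {h}; ¬p there: h:T. ✓
h: successors {h}; ¬p there: h:T. ✓
Satisfying worlds: {g, h}.

2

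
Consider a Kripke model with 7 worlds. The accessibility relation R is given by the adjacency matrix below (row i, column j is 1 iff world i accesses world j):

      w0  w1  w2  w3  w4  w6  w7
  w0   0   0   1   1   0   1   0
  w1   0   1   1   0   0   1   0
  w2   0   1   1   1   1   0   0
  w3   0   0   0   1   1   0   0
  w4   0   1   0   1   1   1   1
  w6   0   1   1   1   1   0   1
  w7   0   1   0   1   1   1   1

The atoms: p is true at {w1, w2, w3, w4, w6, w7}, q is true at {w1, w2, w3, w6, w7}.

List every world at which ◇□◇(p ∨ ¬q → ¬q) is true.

{w0, w2, w3, w4, w6, w7}

w0: successors {w2, w3, w6}; □◇(p ∨ ¬q → ¬q) there: w2:F, w3:T, w6:F. ✓
w1: successors {w1, w2, w6}; □◇(p ∨ ¬q → ¬q) there: w1:F, w2:F, w6:F. ✗
w2: successors {w1, w2, w3, w4}; □◇(p ∨ ¬q → ¬q) there: w1:F, w2:F, w3:T, w4:F. ✓
w3: successors {w3, w4}; □◇(p ∨ ¬q → ¬q) there: w3:T, w4:F. ✓
w4: successors {w1, w3, w4, w6, w7}; □◇(p ∨ ¬q → ¬q) there: w1:F, w3:T, w4:F, w6:F, w7:F. ✓
w6: successors {w1, w2, w3, w4, w7}; □◇(p ∨ ¬q → ¬q) there: w1:F, w2:F, w3:T, w4:F, w7:F. ✓
w7: successors {w1, w3, w4, w6, w7}; □◇(p ∨ ¬q → ¬q) there: w1:F, w3:T, w4:F, w6:F, w7:F. ✓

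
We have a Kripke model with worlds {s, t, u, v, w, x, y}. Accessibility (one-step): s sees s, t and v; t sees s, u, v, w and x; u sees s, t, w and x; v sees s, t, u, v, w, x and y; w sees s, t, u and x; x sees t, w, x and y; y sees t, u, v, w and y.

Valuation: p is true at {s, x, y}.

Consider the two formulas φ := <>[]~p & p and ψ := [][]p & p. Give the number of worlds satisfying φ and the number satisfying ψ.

For <>[]~p & p:
s: <>[]~p is F, p is T. ✗
t: <>[]~p is F, p is F. ✗
u: <>[]~p is F, p is F. ✗
v: <>[]~p is F, p is F. ✗
w: <>[]~p is F, p is F. ✗
x: <>[]~p is F, p is T. ✗
y: <>[]~p is F, p is T. ✗
— 0 worlds.
For [][]p & p:
s: [][]p is F, p is T. ✗
t: [][]p is F, p is F. ✗
u: [][]p is F, p is F. ✗
v: [][]p is F, p is F. ✗
w: [][]p is F, p is F. ✗
x: [][]p is F, p is T. ✗
y: [][]p is F, p is T. ✗
— 0 worlds.

0 and 0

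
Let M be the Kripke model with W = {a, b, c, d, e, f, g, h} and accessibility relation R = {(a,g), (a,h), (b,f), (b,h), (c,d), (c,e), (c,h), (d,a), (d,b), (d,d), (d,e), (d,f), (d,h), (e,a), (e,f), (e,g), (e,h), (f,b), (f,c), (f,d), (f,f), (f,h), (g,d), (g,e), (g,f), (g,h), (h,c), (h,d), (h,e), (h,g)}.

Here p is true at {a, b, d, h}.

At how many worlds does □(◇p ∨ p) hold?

8

a: successors {g, h}; ◇p ∨ p there: g:T, h:T. ✓
b: successors {f, h}; ◇p ∨ p there: f:T, h:T. ✓
c: successors {d, e, h}; ◇p ∨ p there: d:T, e:T, h:T. ✓
d: successors {a, b, d, e, f, h}; ◇p ∨ p there: a:T, b:T, d:T, e:T, f:T, h:T. ✓
e: successors {a, f, g, h}; ◇p ∨ p there: a:T, f:T, g:T, h:T. ✓
f: successors {b, c, d, f, h}; ◇p ∨ p there: b:T, c:T, d:T, f:T, h:T. ✓
g: successors {d, e, f, h}; ◇p ∨ p there: d:T, e:T, f:T, h:T. ✓
h: successors {c, d, e, g}; ◇p ∨ p there: c:T, d:T, e:T, g:T. ✓
Satisfying worlds: {a, b, c, d, e, f, g, h}.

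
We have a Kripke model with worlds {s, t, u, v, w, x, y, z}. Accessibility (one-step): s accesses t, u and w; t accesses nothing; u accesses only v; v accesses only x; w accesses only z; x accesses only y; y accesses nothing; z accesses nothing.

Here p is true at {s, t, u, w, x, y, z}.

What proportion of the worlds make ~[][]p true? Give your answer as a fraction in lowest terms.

s: [][]p is F. ✓
t: [][]p is T. ✗
u: [][]p is T. ✗
v: [][]p is T. ✗
w: [][]p is T. ✗
x: [][]p is T. ✗
y: [][]p is T. ✗
z: [][]p is T. ✗
That's 1 of 8 worlds, so 1/8.

1/8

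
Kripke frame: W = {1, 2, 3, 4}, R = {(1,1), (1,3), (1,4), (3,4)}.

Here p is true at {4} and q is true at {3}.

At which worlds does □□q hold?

1: successors {1, 3, 4}; □q there: 1:F, 3:F, 4:T. ✗
2: no successors, so □□q holds vacuously. ✓
3: successors {4}; □q there: 4:T. ✓
4: no successors, so □□q holds vacuously. ✓

{2, 3, 4}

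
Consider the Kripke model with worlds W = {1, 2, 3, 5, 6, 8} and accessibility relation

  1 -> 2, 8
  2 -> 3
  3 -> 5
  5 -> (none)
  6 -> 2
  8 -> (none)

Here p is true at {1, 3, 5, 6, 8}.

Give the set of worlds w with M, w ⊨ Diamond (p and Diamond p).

1: successors {2, 8}; p and Diamond p there: 2:F, 8:F. ✗
2: successors {3}; p and Diamond p there: 3:T. ✓
3: successors {5}; p and Diamond p there: 5:F. ✗
5: no successors, so Diamond (p and Diamond p) fails. ✗
6: successors {2}; p and Diamond p there: 2:F. ✗
8: no successors, so Diamond (p and Diamond p) fails. ✗

{2}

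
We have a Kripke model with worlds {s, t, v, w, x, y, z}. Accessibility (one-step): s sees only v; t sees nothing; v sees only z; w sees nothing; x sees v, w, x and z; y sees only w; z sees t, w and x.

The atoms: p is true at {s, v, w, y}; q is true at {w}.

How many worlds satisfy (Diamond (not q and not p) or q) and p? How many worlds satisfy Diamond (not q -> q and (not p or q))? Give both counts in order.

2 and 3

For (Diamond (not q and not p) or q) and p:
s: Diamond (not q and not p) or q is F, p is T. ✗
t: Diamond (not q and not p) or q is F, p is F. ✗
v: Diamond (not q and not p) or q is T, p is T. ✓
w: Diamond (not q and not p) or q is T, p is T. ✓
x: Diamond (not q and not p) or q is T, p is F. ✗
y: Diamond (not q and not p) or q is F, p is T. ✗
z: Diamond (not q and not p) or q is T, p is F. ✗
— 2 worlds.
For Diamond (not q -> q and (not p or q)):
s: successors {v}; not q -> q and (not p or q) there: v:F. ✗
t: no successors, so Diamond (not q -> q and (not p or q)) fails. ✗
v: successors {z}; not q -> q and (not p or q) there: z:F. ✗
w: no successors, so Diamond (not q -> q and (not p or q)) fails. ✗
x: successors {v, w, x, z}; not q -> q and (not p or q) there: v:F, w:T, x:F, z:F. ✓
y: successors {w}; not q -> q and (not p or q) there: w:T. ✓
z: successors {t, w, x}; not q -> q and (not p or q) there: t:F, w:T, x:F. ✓
— 3 worlds.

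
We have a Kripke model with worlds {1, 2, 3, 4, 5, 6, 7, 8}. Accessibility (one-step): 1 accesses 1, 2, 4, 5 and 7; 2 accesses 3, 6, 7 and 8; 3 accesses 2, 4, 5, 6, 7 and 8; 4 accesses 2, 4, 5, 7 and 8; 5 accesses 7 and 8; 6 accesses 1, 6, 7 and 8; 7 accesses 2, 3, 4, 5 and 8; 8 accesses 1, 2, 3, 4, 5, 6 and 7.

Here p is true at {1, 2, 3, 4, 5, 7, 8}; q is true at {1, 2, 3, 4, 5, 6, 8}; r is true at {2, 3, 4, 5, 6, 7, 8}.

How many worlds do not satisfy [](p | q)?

1: successors {1, 2, 4, 5, 7}; p | q there: 1:T, 2:T, 4:T, 5:T, 7:T. ✓
2: successors {3, 6, 7, 8}; p | q there: 3:T, 6:T, 7:T, 8:T. ✓
3: successors {2, 4, 5, 6, 7, 8}; p | q there: 2:T, 4:T, 5:T, 6:T, 7:T, 8:T. ✓
4: successors {2, 4, 5, 7, 8}; p | q there: 2:T, 4:T, 5:T, 7:T, 8:T. ✓
5: successors {7, 8}; p | q there: 7:T, 8:T. ✓
6: successors {1, 6, 7, 8}; p | q there: 1:T, 6:T, 7:T, 8:T. ✓
7: successors {2, 3, 4, 5, 8}; p | q there: 2:T, 3:T, 4:T, 5:T, 8:T. ✓
8: successors {1, 2, 3, 4, 5, 6, 7}; p | q there: 1:T, 2:T, 3:T, 4:T, 5:T, 6:T, 7:T. ✓
Satisfying worlds: {1, 2, 3, 4, 5, 6, 7, 8}.
So [](p | q) fails at the other 0 worlds.

0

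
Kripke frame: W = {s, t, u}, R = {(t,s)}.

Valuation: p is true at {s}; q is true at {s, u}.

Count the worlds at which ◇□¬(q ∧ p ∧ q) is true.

s: no successors, so ◇□¬(q ∧ p ∧ q) fails. ✗
t: successors {s}; □¬(q ∧ p ∧ q) there: s:T. ✓
u: no successors, so ◇□¬(q ∧ p ∧ q) fails. ✗
Satisfying worlds: {t}.

1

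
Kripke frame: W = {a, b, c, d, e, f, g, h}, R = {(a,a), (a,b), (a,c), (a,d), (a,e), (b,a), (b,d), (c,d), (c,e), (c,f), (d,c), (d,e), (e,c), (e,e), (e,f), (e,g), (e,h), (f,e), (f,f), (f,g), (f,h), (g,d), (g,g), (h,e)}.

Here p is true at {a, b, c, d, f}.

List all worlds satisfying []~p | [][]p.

a: []~p is F, [][]p is F. ✗
b: []~p is F, [][]p is F. ✗
c: []~p is F, [][]p is F. ✗
d: []~p is F, [][]p is F. ✗
e: []~p is F, [][]p is F. ✗
f: []~p is F, [][]p is F. ✗
g: []~p is F, [][]p is F. ✗
h: []~p is T, [][]p is F. ✓

{h}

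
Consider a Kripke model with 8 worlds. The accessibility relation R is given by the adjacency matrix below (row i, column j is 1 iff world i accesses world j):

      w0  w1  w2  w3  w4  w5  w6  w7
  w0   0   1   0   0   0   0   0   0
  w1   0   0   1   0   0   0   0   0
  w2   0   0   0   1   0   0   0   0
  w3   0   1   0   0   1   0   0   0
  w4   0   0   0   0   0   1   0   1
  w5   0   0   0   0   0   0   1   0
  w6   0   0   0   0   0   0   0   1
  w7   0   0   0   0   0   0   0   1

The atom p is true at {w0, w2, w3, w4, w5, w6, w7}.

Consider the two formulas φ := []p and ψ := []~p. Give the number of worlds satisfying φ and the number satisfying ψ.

For []p:
w0: successors {w1}; p there: w1:F. ✗
w1: successors {w2}; p there: w2:T. ✓
w2: successors {w3}; p there: w3:T. ✓
w3: successors {w1, w4}; p there: w1:F, w4:T. ✗
w4: successors {w5, w7}; p there: w5:T, w7:T. ✓
w5: successors {w6}; p there: w6:T. ✓
w6: successors {w7}; p there: w7:T. ✓
w7: successors {w7}; p there: w7:T. ✓
— 6 worlds.
For []~p:
w0: successors {w1}; ~p there: w1:T. ✓
w1: successors {w2}; ~p there: w2:F. ✗
w2: successors {w3}; ~p there: w3:F. ✗
w3: successors {w1, w4}; ~p there: w1:T, w4:F. ✗
w4: successors {w5, w7}; ~p there: w5:F, w7:F. ✗
w5: successors {w6}; ~p there: w6:F. ✗
w6: successors {w7}; ~p there: w7:F. ✗
w7: successors {w7}; ~p there: w7:F. ✗
— 1 world.

6 and 1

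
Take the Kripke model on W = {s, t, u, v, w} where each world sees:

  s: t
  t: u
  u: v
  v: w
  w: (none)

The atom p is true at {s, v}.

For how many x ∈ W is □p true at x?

2

s: successors {t}; p there: t:F. ✗
t: successors {u}; p there: u:F. ✗
u: successors {v}; p there: v:T. ✓
v: successors {w}; p there: w:F. ✗
w: no successors, so □p holds vacuously. ✓
Satisfying worlds: {u, w}.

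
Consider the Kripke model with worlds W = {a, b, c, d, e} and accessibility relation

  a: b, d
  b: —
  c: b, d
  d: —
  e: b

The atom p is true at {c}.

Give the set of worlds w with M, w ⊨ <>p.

∅

a: successors {b, d}; p there: b:F, d:F. ✗
b: no successors, so <>p fails. ✗
c: successors {b, d}; p there: b:F, d:F. ✗
d: no successors, so <>p fails. ✗
e: successors {b}; p there: b:F. ✗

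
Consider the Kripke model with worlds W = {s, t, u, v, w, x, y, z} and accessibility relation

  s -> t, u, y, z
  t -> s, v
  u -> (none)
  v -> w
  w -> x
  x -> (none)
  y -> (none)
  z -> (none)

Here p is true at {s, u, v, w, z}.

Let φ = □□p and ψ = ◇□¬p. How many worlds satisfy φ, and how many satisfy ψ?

For □□p:
s: successors {t, u, y, z}; □p there: t:T, u:T, y:T, z:T. ✓
t: successors {s, v}; □p there: s:F, v:T. ✗
u: no successors, so □□p holds vacuously. ✓
v: successors {w}; □p there: w:F. ✗
w: successors {x}; □p there: x:T. ✓
x: no successors, so □□p holds vacuously. ✓
y: no successors, so □□p holds vacuously. ✓
z: no successors, so □□p holds vacuously. ✓
— 6 worlds.
For ◇□¬p:
s: successors {t, u, y, z}; □¬p there: t:F, u:T, y:T, z:T. ✓
t: successors {s, v}; □¬p there: s:F, v:F. ✗
u: no successors, so ◇□¬p fails. ✗
v: successors {w}; □¬p there: w:T. ✓
w: successors {x}; □¬p there: x:T. ✓
x: no successors, so ◇□¬p fails. ✗
y: no successors, so ◇□¬p fails. ✗
z: no successors, so ◇□¬p fails. ✗
— 3 worlds.

6 and 3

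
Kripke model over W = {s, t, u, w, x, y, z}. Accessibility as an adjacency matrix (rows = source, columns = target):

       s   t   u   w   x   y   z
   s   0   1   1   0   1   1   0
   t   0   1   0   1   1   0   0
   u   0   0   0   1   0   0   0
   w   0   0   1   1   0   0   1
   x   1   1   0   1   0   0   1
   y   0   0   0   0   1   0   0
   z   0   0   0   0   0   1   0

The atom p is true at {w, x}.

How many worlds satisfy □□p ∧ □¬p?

1

s: □□p is F, □¬p is F. ✗
t: □□p is F, □¬p is F. ✗
u: □□p is F, □¬p is F. ✗
w: □□p is F, □¬p is F. ✗
x: □□p is F, □¬p is F. ✗
y: □□p is F, □¬p is F. ✗
z: □□p is T, □¬p is T. ✓
Satisfying worlds: {z}.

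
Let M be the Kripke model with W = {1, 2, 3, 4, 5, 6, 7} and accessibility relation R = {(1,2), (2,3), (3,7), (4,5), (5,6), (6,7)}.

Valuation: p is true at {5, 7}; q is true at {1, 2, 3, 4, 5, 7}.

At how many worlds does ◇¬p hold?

1: successors {2}; ¬p there: 2:T. ✓
2: successors {3}; ¬p there: 3:T. ✓
3: successors {7}; ¬p there: 7:F. ✗
4: successors {5}; ¬p there: 5:F. ✗
5: successors {6}; ¬p there: 6:T. ✓
6: successors {7}; ¬p there: 7:F. ✗
7: no successors, so ◇¬p fails. ✗
Satisfying worlds: {1, 2, 5}.

3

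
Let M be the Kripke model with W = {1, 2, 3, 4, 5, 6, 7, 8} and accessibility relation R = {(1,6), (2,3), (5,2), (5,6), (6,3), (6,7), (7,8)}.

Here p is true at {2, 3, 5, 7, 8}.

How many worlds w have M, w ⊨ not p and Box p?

1: not p is T, Box p is F. ✗
2: not p is F, Box p is T. ✗
3: not p is F, Box p is T. ✗
4: not p is T, Box p is T. ✓
5: not p is F, Box p is F. ✗
6: not p is T, Box p is T. ✓
7: not p is F, Box p is T. ✗
8: not p is F, Box p is T. ✗
Satisfying worlds: {4, 6}.

2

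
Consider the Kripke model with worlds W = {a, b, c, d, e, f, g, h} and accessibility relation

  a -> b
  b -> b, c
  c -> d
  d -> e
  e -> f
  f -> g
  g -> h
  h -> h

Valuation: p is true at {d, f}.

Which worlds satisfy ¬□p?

a: □p is F. ✓
b: □p is F. ✓
c: □p is T. ✗
d: □p is F. ✓
e: □p is T. ✗
f: □p is F. ✓
g: □p is F. ✓
h: □p is F. ✓

{a, b, d, f, g, h}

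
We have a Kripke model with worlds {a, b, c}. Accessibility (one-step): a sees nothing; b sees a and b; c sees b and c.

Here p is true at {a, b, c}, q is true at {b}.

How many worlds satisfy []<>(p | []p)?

2

a: no successors, so []<>(p | []p) holds vacuously. ✓
b: successors {a, b}; <>(p | []p) there: a:F, b:T. ✗
c: successors {b, c}; <>(p | []p) there: b:T, c:T. ✓
Satisfying worlds: {a, c}.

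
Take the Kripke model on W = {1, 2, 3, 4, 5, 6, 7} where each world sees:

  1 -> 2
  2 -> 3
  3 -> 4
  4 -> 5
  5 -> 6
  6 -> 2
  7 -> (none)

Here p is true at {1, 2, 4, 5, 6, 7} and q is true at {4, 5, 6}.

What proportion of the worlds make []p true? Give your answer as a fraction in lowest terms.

1: successors {2}; p there: 2:T. ✓
2: successors {3}; p there: 3:F. ✗
3: successors {4}; p there: 4:T. ✓
4: successors {5}; p there: 5:T. ✓
5: successors {6}; p there: 6:T. ✓
6: successors {2}; p there: 2:T. ✓
7: no successors, so []p holds vacuously. ✓
That's 6 of 7 worlds, so 6/7.

6/7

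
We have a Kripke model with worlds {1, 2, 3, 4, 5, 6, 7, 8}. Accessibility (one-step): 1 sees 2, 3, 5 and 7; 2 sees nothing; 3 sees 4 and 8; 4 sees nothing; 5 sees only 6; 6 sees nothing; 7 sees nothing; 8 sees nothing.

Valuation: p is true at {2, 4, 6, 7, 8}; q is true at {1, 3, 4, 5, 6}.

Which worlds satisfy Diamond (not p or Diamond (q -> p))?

1: successors {2, 3, 5, 7}; not p or Diamond (q -> p) there: 2:F, 3:T, 5:T, 7:F. ✓
2: no successors, so Diamond (not p or Diamond (q -> p)) fails. ✗
3: successors {4, 8}; not p or Diamond (q -> p) there: 4:F, 8:F. ✗
4: no successors, so Diamond (not p or Diamond (q -> p)) fails. ✗
5: successors {6}; not p or Diamond (q -> p) there: 6:F. ✗
6: no successors, so Diamond (not p or Diamond (q -> p)) fails. ✗
7: no successors, so Diamond (not p or Diamond (q -> p)) fails. ✗
8: no successors, so Diamond (not p or Diamond (q -> p)) fails. ✗

{1}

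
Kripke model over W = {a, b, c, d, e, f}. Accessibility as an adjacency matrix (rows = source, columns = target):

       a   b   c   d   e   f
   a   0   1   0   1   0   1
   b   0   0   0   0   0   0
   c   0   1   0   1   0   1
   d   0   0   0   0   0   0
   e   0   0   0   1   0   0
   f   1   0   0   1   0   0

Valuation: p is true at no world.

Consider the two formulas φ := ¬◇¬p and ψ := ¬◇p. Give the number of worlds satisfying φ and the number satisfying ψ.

2 and 6

For ¬◇¬p:
a: ◇¬p is T. ✗
b: ◇¬p is F. ✓
c: ◇¬p is T. ✗
d: ◇¬p is F. ✓
e: ◇¬p is T. ✗
f: ◇¬p is T. ✗
— 2 worlds.
For ¬◇p:
a: ◇p is F. ✓
b: ◇p is F. ✓
c: ◇p is F. ✓
d: ◇p is F. ✓
e: ◇p is F. ✓
f: ◇p is F. ✓
— 6 worlds.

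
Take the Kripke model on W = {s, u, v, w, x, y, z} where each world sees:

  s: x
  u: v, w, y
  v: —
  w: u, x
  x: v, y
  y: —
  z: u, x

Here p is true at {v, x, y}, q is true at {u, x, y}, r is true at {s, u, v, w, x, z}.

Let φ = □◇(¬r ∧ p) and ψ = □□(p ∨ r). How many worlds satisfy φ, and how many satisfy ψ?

5 and 7

For □◇(¬r ∧ p):
s: successors {x}; ◇(¬r ∧ p) there: x:T. ✓
u: successors {v, w, y}; ◇(¬r ∧ p) there: v:F, w:F, y:F. ✗
v: no successors, so □◇(¬r ∧ p) holds vacuously. ✓
w: successors {u, x}; ◇(¬r ∧ p) there: u:T, x:T. ✓
x: successors {v, y}; ◇(¬r ∧ p) there: v:F, y:F. ✗
y: no successors, so □◇(¬r ∧ p) holds vacuously. ✓
z: successors {u, x}; ◇(¬r ∧ p) there: u:T, x:T. ✓
— 5 worlds.
For □□(p ∨ r):
s: successors {x}; □(p ∨ r) there: x:T. ✓
u: successors {v, w, y}; □(p ∨ r) there: v:T, w:T, y:T. ✓
v: no successors, so □□(p ∨ r) holds vacuously. ✓
w: successors {u, x}; □(p ∨ r) there: u:T, x:T. ✓
x: successors {v, y}; □(p ∨ r) there: v:T, y:T. ✓
y: no successors, so □□(p ∨ r) holds vacuously. ✓
z: successors {u, x}; □(p ∨ r) there: u:T, x:T. ✓
— 7 worlds.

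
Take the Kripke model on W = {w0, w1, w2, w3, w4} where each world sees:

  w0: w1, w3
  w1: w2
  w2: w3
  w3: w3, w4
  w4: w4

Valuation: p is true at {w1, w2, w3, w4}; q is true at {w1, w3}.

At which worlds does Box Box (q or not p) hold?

{w1}

w0: successors {w1, w3}; Box (q or not p) there: w1:F, w3:F. ✗
w1: successors {w2}; Box (q or not p) there: w2:T. ✓
w2: successors {w3}; Box (q or not p) there: w3:F. ✗
w3: successors {w3, w4}; Box (q or not p) there: w3:F, w4:F. ✗
w4: successors {w4}; Box (q or not p) there: w4:F. ✗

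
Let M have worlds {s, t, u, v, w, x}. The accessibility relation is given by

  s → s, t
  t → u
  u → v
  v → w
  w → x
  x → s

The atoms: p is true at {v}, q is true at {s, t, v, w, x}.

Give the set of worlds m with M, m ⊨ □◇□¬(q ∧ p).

{t, u, v, w, x}

s: successors {s, t}; ◇□¬(q ∧ p) there: s:T, t:F. ✗
t: successors {u}; ◇□¬(q ∧ p) there: u:T. ✓
u: successors {v}; ◇□¬(q ∧ p) there: v:T. ✓
v: successors {w}; ◇□¬(q ∧ p) there: w:T. ✓
w: successors {x}; ◇□¬(q ∧ p) there: x:T. ✓
x: successors {s}; ◇□¬(q ∧ p) there: s:T. ✓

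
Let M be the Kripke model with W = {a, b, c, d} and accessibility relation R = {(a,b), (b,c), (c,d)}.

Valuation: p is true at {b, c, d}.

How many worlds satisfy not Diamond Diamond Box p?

2

a: Diamond Diamond Box p is T. ✗
b: Diamond Diamond Box p is T. ✗
c: Diamond Diamond Box p is F. ✓
d: Diamond Diamond Box p is F. ✓
Satisfying worlds: {c, d}.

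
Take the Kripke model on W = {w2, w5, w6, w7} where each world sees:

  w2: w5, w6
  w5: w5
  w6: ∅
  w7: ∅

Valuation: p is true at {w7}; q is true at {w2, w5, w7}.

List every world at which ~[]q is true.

w2: []q is F. ✓
w5: []q is T. ✗
w6: []q is T. ✗
w7: []q is T. ✗

{w2}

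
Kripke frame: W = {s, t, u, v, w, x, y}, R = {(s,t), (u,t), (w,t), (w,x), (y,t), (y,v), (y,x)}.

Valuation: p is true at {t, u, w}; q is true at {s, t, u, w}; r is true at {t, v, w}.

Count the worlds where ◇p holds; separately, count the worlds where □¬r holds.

4 and 3

For ◇p:
s: successors {t}; p there: t:T. ✓
t: no successors, so ◇p fails. ✗
u: successors {t}; p there: t:T. ✓
v: no successors, so ◇p fails. ✗
w: successors {t, x}; p there: t:T, x:F. ✓
x: no successors, so ◇p fails. ✗
y: successors {t, v, x}; p there: t:T, v:F, x:F. ✓
— 4 worlds.
For □¬r:
s: successors {t}; ¬r there: t:F. ✗
t: no successors, so □¬r holds vacuously. ✓
u: successors {t}; ¬r there: t:F. ✗
v: no successors, so □¬r holds vacuously. ✓
w: successors {t, x}; ¬r there: t:F, x:T. ✗
x: no successors, so □¬r holds vacuously. ✓
y: successors {t, v, x}; ¬r there: t:F, v:F, x:T. ✗
— 3 worlds.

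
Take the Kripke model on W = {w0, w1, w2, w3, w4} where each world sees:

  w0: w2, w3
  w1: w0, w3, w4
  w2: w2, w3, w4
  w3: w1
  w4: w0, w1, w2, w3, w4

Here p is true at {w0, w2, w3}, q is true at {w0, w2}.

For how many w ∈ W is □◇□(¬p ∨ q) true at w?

w0: successors {w2, w3}; ◇□(¬p ∨ q) there: w2:T, w3:F. ✗
w1: successors {w0, w3, w4}; ◇□(¬p ∨ q) there: w0:T, w3:F, w4:T. ✗
w2: successors {w2, w3, w4}; ◇□(¬p ∨ q) there: w2:T, w3:F, w4:T. ✗
w3: successors {w1}; ◇□(¬p ∨ q) there: w1:T. ✓
w4: successors {w0, w1, w2, w3, w4}; ◇□(¬p ∨ q) there: w0:T, w1:T, w2:T, w3:F, w4:T. ✗
Satisfying worlds: {w3}.

1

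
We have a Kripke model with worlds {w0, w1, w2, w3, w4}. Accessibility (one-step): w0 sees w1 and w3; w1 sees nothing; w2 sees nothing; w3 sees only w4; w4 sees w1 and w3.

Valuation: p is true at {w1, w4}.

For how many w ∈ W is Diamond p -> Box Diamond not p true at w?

w0: Diamond p is T, Box Diamond not p is F. ✗
w1: Diamond p is F, Box Diamond not p is T. ✓
w2: Diamond p is F, Box Diamond not p is T. ✓
w3: Diamond p is T, Box Diamond not p is T. ✓
w4: Diamond p is T, Box Diamond not p is F. ✗
Satisfying worlds: {w1, w2, w3}.

3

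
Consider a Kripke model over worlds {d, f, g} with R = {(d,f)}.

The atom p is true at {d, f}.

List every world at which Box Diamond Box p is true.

{f, g}

d: successors {f}; Diamond Box p there: f:F. ✗
f: no successors, so Box Diamond Box p holds vacuously. ✓
g: no successors, so Box Diamond Box p holds vacuously. ✓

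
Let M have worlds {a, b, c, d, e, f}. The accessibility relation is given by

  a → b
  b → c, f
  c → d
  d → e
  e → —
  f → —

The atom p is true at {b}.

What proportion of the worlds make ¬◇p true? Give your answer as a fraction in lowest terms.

a: ◇p is T. ✗
b: ◇p is F. ✓
c: ◇p is F. ✓
d: ◇p is F. ✓
e: ◇p is F. ✓
f: ◇p is F. ✓
That's 5 of 6 worlds, so 5/6.

5/6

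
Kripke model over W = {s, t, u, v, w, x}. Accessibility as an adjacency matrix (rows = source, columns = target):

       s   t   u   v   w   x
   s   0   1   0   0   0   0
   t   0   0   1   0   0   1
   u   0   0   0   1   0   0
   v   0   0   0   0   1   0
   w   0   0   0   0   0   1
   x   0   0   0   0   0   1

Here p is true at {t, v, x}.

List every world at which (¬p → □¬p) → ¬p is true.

{s, u, w}

s: ¬p → □¬p is F, ¬p is T. ✓
t: ¬p → □¬p is T, ¬p is F. ✗
u: ¬p → □¬p is F, ¬p is T. ✓
v: ¬p → □¬p is T, ¬p is F. ✗
w: ¬p → □¬p is F, ¬p is T. ✓
x: ¬p → □¬p is T, ¬p is F. ✗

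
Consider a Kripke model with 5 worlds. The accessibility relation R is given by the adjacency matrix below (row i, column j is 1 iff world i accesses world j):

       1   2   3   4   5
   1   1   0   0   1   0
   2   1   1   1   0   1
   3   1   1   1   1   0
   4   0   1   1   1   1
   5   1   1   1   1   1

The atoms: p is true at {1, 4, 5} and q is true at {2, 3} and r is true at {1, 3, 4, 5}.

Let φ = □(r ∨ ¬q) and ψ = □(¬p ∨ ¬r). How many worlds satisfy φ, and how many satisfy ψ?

For □(r ∨ ¬q):
1: successors {1, 4}; r ∨ ¬q there: 1:T, 4:T. ✓
2: successors {1, 2, 3, 5}; r ∨ ¬q there: 1:T, 2:F, 3:T, 5:T. ✗
3: successors {1, 2, 3, 4}; r ∨ ¬q there: 1:T, 2:F, 3:T, 4:T. ✗
4: successors {2, 3, 4, 5}; r ∨ ¬q there: 2:F, 3:T, 4:T, 5:T. ✗
5: successors {1, 2, 3, 4, 5}; r ∨ ¬q there: 1:T, 2:F, 3:T, 4:T, 5:T. ✗
— 1 world.
For □(¬p ∨ ¬r):
1: successors {1, 4}; ¬p ∨ ¬r there: 1:F, 4:F. ✗
2: successors {1, 2, 3, 5}; ¬p ∨ ¬r there: 1:F, 2:T, 3:T, 5:F. ✗
3: successors {1, 2, 3, 4}; ¬p ∨ ¬r there: 1:F, 2:T, 3:T, 4:F. ✗
4: successors {2, 3, 4, 5}; ¬p ∨ ¬r there: 2:T, 3:T, 4:F, 5:F. ✗
5: successors {1, 2, 3, 4, 5}; ¬p ∨ ¬r there: 1:F, 2:T, 3:T, 4:F, 5:F. ✗
— 0 worlds.

1 and 0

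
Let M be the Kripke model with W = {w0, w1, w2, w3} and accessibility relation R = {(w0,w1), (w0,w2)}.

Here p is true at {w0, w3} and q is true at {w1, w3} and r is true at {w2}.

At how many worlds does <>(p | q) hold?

w0: successors {w1, w2}; p | q there: w1:T, w2:F. ✓
w1: no successors, so <>(p | q) fails. ✗
w2: no successors, so <>(p | q) fails. ✗
w3: no successors, so <>(p | q) fails. ✗
Satisfying worlds: {w0}.

1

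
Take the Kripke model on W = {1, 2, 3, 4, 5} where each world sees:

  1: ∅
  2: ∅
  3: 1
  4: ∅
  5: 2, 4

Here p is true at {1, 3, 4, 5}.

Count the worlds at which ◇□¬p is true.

2

1: no successors, so ◇□¬p fails. ✗
2: no successors, so ◇□¬p fails. ✗
3: successors {1}; □¬p there: 1:T. ✓
4: no successors, so ◇□¬p fails. ✗
5: successors {2, 4}; □¬p there: 2:T, 4:T. ✓
Satisfying worlds: {3, 5}.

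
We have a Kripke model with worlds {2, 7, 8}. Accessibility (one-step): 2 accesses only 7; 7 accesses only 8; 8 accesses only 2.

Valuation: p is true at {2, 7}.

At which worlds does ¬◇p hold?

{7}

2: ◇p is T. ✗
7: ◇p is F. ✓
8: ◇p is T. ✗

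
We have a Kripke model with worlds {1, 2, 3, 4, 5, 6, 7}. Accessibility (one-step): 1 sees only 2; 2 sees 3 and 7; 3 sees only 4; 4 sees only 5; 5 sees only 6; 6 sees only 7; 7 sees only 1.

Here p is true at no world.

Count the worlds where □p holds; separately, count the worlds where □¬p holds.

0 and 7

For □p:
1: successors {2}; p there: 2:F. ✗
2: successors {3, 7}; p there: 3:F, 7:F. ✗
3: successors {4}; p there: 4:F. ✗
4: successors {5}; p there: 5:F. ✗
5: successors {6}; p there: 6:F. ✗
6: successors {7}; p there: 7:F. ✗
7: successors {1}; p there: 1:F. ✗
— 0 worlds.
For □¬p:
1: successors {2}; ¬p there: 2:T. ✓
2: successors {3, 7}; ¬p there: 3:T, 7:T. ✓
3: successors {4}; ¬p there: 4:T. ✓
4: successors {5}; ¬p there: 5:T. ✓
5: successors {6}; ¬p there: 6:T. ✓
6: successors {7}; ¬p there: 7:T. ✓
7: successors {1}; ¬p there: 1:T. ✓
— 7 worlds.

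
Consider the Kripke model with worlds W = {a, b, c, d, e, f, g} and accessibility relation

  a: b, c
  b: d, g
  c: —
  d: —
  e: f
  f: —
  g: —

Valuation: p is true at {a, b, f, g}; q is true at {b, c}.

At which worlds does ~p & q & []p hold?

a: ~p & q is F, []p is F. ✗
b: ~p & q is F, []p is F. ✗
c: ~p & q is T, []p is T. ✓
d: ~p & q is F, []p is T. ✗
e: ~p & q is F, []p is T. ✗
f: ~p & q is F, []p is T. ✗
g: ~p & q is F, []p is T. ✗

{c}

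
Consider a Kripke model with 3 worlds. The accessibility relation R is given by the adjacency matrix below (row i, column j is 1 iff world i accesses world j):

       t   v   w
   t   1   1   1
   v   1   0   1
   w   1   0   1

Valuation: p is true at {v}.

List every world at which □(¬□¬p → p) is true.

t: successors {t, v, w}; ¬□¬p → p there: t:F, v:T, w:T. ✗
v: successors {t, w}; ¬□¬p → p there: t:F, w:T. ✗
w: successors {t, w}; ¬□¬p → p there: t:F, w:T. ✗

∅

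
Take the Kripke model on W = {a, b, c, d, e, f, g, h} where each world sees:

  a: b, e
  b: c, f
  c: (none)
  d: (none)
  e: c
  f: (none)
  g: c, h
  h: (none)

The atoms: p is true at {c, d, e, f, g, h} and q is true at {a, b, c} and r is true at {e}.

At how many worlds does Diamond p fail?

4

a: successors {b, e}; p there: b:F, e:T. ✓
b: successors {c, f}; p there: c:T, f:T. ✓
c: no successors, so Diamond p fails. ✗
d: no successors, so Diamond p fails. ✗
e: successors {c}; p there: c:T. ✓
f: no successors, so Diamond p fails. ✗
g: successors {c, h}; p there: c:T, h:T. ✓
h: no successors, so Diamond p fails. ✗
Satisfying worlds: {a, b, e, g}.
So Diamond p fails at the other 4 worlds.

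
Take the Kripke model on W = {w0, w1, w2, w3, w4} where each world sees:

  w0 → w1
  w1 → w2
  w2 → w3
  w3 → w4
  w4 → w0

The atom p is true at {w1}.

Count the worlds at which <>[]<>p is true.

w0: successors {w1}; []<>p there: w1:F. ✗
w1: successors {w2}; []<>p there: w2:F. ✗
w2: successors {w3}; []<>p there: w3:F. ✗
w3: successors {w4}; []<>p there: w4:T. ✓
w4: successors {w0}; []<>p there: w0:F. ✗
Satisfying worlds: {w3}.

1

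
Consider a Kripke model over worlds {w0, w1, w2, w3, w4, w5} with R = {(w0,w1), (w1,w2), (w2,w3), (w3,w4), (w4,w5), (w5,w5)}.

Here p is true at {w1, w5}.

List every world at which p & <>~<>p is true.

{w1}

w0: p is F, <>~<>p is T. ✗
w1: p is T, <>~<>p is T. ✓
w2: p is F, <>~<>p is T. ✗
w3: p is F, <>~<>p is F. ✗
w4: p is F, <>~<>p is F. ✗
w5: p is T, <>~<>p is F. ✗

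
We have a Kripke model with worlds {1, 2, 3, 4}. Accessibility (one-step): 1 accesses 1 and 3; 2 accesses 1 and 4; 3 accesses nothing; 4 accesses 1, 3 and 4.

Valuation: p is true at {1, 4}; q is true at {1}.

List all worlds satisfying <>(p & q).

1: successors {1, 3}; p & q there: 1:T, 3:F. ✓
2: successors {1, 4}; p & q there: 1:T, 4:F. ✓
3: no successors, so <>(p & q) fails. ✗
4: successors {1, 3, 4}; p & q there: 1:T, 3:F, 4:F. ✓

{1, 2, 4}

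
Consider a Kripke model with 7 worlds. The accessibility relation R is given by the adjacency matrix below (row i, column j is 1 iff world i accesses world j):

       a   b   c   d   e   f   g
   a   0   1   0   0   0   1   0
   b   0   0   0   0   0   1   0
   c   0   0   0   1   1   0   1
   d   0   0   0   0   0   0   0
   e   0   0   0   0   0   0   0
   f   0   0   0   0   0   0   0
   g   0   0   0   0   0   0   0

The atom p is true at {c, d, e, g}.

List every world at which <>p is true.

a: successors {b, f}; p there: b:F, f:F. ✗
b: successors {f}; p there: f:F. ✗
c: successors {d, e, g}; p there: d:T, e:T, g:T. ✓
d: no successors, so <>p fails. ✗
e: no successors, so <>p fails. ✗
f: no successors, so <>p fails. ✗
g: no successors, so <>p fails. ✗

{c}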